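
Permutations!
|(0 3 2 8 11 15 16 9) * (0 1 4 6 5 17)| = |(0 3 2 8 11 15 16 9 1 4 6 5 17)| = 13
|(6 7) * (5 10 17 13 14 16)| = 6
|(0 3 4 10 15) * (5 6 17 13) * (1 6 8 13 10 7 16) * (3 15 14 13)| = |(0 15)(1 6 17 10 14 13 5 8 3 4 7 16)| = 12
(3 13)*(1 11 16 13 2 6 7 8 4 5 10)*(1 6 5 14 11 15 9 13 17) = (1 15 9 13 3 2 5 10 6 7 8 4 14 11 16 17) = [0, 15, 5, 2, 14, 10, 7, 8, 4, 13, 6, 16, 12, 3, 11, 9, 17, 1]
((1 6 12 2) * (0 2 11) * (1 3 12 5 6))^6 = (0 2 3 12 11) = ((0 2 3 12 11)(5 6))^6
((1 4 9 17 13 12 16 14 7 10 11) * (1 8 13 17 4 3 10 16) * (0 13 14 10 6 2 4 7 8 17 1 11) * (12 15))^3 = ((0 13 15 12 11 17 1 3 6 2 4 9 7 16 10)(8 14))^3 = (0 12 1 2 7)(3 4 16 13 11)(6 9 10 15 17)(8 14)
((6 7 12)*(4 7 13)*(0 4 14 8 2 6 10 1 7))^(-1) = (0 4)(1 10 12 7)(2 8 14 13 6)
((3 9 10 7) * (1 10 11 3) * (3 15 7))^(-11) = ((1 10 3 9 11 15 7))^(-11) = (1 9 7 3 15 10 11)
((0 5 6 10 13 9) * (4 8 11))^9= (0 10)(5 13)(6 9)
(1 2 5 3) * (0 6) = (0 6)(1 2 5 3) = [6, 2, 5, 1, 4, 3, 0]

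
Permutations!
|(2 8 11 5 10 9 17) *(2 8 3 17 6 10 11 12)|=30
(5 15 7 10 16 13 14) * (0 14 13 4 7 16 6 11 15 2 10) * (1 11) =(0 14 5 2 10 6 1 11 15 16 4 7) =[14, 11, 10, 3, 7, 2, 1, 0, 8, 9, 6, 15, 12, 13, 5, 16, 4]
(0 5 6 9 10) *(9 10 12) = (0 5 6 10)(9 12) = [5, 1, 2, 3, 4, 6, 10, 7, 8, 12, 0, 11, 9]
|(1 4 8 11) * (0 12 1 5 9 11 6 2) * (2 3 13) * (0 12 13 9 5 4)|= |(0 13 2 12 1)(3 9 11 4 8 6)|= 30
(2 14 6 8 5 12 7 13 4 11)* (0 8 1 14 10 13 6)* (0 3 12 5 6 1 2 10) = (0 8 6 2)(1 14 3 12 7)(4 11 10 13) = [8, 14, 0, 12, 11, 5, 2, 1, 6, 9, 13, 10, 7, 4, 3]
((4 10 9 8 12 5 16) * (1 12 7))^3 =((1 12 5 16 4 10 9 8 7))^3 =(1 16 9)(4 8 12)(5 10 7)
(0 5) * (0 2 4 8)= (0 5 2 4 8)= [5, 1, 4, 3, 8, 2, 6, 7, 0]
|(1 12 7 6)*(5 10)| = 4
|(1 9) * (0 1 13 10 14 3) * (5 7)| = |(0 1 9 13 10 14 3)(5 7)| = 14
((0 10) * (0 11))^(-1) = (0 11 10)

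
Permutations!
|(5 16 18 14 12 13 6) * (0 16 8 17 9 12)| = |(0 16 18 14)(5 8 17 9 12 13 6)| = 28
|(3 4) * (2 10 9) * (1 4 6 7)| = 15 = |(1 4 3 6 7)(2 10 9)|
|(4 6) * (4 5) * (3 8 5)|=5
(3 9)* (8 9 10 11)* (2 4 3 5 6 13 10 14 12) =(2 4 3 14 12)(5 6 13 10 11 8 9) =[0, 1, 4, 14, 3, 6, 13, 7, 9, 5, 11, 8, 2, 10, 12]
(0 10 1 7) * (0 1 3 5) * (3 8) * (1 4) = (0 10 8 3 5)(1 7 4) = [10, 7, 2, 5, 1, 0, 6, 4, 3, 9, 8]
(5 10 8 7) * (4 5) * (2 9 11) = (2 9 11)(4 5 10 8 7) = [0, 1, 9, 3, 5, 10, 6, 4, 7, 11, 8, 2]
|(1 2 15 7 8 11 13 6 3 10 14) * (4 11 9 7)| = 30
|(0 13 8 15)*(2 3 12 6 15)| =8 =|(0 13 8 2 3 12 6 15)|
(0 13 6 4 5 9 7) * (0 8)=(0 13 6 4 5 9 7 8)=[13, 1, 2, 3, 5, 9, 4, 8, 0, 7, 10, 11, 12, 6]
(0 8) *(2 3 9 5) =[8, 1, 3, 9, 4, 2, 6, 7, 0, 5] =(0 8)(2 3 9 5)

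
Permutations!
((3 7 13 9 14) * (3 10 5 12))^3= ((3 7 13 9 14 10 5 12))^3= (3 9 5 7 14 12 13 10)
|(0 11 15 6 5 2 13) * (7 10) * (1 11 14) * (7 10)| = |(0 14 1 11 15 6 5 2 13)| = 9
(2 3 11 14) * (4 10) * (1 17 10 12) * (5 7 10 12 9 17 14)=(1 14 2 3 11 5 7 10 4 9 17 12)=[0, 14, 3, 11, 9, 7, 6, 10, 8, 17, 4, 5, 1, 13, 2, 15, 16, 12]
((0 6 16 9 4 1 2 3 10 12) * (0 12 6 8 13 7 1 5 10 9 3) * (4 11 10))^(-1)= (0 2 1 7 13 8)(3 16 6 10 11 9)(4 5)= ((0 8 13 7 1 2)(3 9 11 10 6 16)(4 5))^(-1)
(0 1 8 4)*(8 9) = (0 1 9 8 4) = [1, 9, 2, 3, 0, 5, 6, 7, 4, 8]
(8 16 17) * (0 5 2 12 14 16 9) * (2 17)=(0 5 17 8 9)(2 12 14 16)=[5, 1, 12, 3, 4, 17, 6, 7, 9, 0, 10, 11, 14, 13, 16, 15, 2, 8]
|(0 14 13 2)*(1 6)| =4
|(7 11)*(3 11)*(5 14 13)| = |(3 11 7)(5 14 13)| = 3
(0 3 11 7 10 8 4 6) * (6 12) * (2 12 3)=(0 2 12 6)(3 11 7 10 8 4)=[2, 1, 12, 11, 3, 5, 0, 10, 4, 9, 8, 7, 6]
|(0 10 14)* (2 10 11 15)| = 6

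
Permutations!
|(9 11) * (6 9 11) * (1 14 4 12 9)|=6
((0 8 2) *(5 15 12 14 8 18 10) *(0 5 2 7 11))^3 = (0 2 12 7 18 5 14 11 10 15 8)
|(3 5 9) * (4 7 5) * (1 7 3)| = |(1 7 5 9)(3 4)| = 4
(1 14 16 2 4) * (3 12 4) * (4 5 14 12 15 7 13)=(1 12 5 14 16 2 3 15 7 13 4)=[0, 12, 3, 15, 1, 14, 6, 13, 8, 9, 10, 11, 5, 4, 16, 7, 2]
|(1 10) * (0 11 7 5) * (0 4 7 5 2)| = |(0 11 5 4 7 2)(1 10)| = 6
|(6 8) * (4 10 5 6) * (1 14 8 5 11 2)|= 14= |(1 14 8 4 10 11 2)(5 6)|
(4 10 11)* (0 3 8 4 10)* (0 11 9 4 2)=(0 3 8 2)(4 11 10 9)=[3, 1, 0, 8, 11, 5, 6, 7, 2, 4, 9, 10]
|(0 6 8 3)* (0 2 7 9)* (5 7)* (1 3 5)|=6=|(0 6 8 5 7 9)(1 3 2)|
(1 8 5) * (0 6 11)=[6, 8, 2, 3, 4, 1, 11, 7, 5, 9, 10, 0]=(0 6 11)(1 8 5)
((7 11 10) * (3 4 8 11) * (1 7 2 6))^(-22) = (1 11 7 10 3 2 4 6 8)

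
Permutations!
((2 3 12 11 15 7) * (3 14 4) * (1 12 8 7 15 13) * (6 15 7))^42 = (1 11)(2 4 8 15)(3 6 7 14)(12 13)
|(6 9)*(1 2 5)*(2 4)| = |(1 4 2 5)(6 9)| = 4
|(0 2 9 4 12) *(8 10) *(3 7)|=10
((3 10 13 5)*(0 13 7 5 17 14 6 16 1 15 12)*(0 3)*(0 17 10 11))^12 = (0 3 15 16 14 5 10)(1 6 17 7 13 11 12)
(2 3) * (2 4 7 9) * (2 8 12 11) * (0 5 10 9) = (0 5 10 9 8 12 11 2 3 4 7) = [5, 1, 3, 4, 7, 10, 6, 0, 12, 8, 9, 2, 11]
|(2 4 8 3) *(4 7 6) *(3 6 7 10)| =3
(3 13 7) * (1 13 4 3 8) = [0, 13, 2, 4, 3, 5, 6, 8, 1, 9, 10, 11, 12, 7] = (1 13 7 8)(3 4)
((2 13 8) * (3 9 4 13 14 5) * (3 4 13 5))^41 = (2 8 13 9 3 14)(4 5)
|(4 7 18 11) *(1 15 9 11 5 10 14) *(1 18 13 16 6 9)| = |(1 15)(4 7 13 16 6 9 11)(5 10 14 18)| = 28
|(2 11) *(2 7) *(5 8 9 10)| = |(2 11 7)(5 8 9 10)| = 12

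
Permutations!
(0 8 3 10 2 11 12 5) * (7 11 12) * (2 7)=(0 8 3 10 7 11 2 12 5)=[8, 1, 12, 10, 4, 0, 6, 11, 3, 9, 7, 2, 5]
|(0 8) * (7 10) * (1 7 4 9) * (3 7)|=|(0 8)(1 3 7 10 4 9)|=6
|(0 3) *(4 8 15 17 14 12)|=6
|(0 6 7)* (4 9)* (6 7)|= 2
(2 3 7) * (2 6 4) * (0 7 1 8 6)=(0 7)(1 8 6 4 2 3)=[7, 8, 3, 1, 2, 5, 4, 0, 6]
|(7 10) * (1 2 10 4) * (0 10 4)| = |(0 10 7)(1 2 4)| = 3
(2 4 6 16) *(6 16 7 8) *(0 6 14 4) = [6, 1, 0, 3, 16, 5, 7, 8, 14, 9, 10, 11, 12, 13, 4, 15, 2] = (0 6 7 8 14 4 16 2)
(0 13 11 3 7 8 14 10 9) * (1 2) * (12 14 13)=(0 12 14 10 9)(1 2)(3 7 8 13 11)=[12, 2, 1, 7, 4, 5, 6, 8, 13, 0, 9, 3, 14, 11, 10]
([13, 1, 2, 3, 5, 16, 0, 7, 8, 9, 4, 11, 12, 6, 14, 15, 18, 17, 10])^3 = [0, 1, 2, 3, 18, 10, 6, 7, 8, 9, 16, 11, 12, 13, 14, 15, 4, 17, 5]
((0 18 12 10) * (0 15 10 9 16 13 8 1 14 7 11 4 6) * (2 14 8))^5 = (0 13 4 9 7 18 2 6 16 11 12 14)(1 8)(10 15)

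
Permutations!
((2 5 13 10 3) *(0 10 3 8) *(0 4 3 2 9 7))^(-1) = (0 7 9 3 4 8 10)(2 13 5)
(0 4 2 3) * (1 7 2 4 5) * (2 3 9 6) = (0 5 1 7 3)(2 9 6) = [5, 7, 9, 0, 4, 1, 2, 3, 8, 6]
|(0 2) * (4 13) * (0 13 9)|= |(0 2 13 4 9)|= 5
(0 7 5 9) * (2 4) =(0 7 5 9)(2 4) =[7, 1, 4, 3, 2, 9, 6, 5, 8, 0]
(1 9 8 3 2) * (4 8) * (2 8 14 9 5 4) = (1 5 4 14 9 2)(3 8) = [0, 5, 1, 8, 14, 4, 6, 7, 3, 2, 10, 11, 12, 13, 9]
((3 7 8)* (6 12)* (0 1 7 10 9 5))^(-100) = (12)(0 3)(1 10)(5 8)(7 9)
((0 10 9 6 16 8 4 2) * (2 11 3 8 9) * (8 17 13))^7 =((0 10 2)(3 17 13 8 4 11)(6 16 9))^7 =(0 10 2)(3 17 13 8 4 11)(6 16 9)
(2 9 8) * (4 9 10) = (2 10 4 9 8) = [0, 1, 10, 3, 9, 5, 6, 7, 2, 8, 4]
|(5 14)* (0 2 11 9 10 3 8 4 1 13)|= |(0 2 11 9 10 3 8 4 1 13)(5 14)|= 10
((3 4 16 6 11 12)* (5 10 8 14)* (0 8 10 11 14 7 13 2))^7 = (0 7 2 8 13)(3 12 11 5 14 6 16 4)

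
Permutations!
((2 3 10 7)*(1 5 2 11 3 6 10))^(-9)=((1 5 2 6 10 7 11 3))^(-9)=(1 3 11 7 10 6 2 5)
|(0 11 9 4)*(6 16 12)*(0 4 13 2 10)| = 6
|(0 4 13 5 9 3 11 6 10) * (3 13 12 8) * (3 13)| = 11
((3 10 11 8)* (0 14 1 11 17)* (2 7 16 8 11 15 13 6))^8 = (0 16 15 10 2 14 8 13 17 7 1 3 6)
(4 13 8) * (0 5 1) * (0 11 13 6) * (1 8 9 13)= (0 5 8 4 6)(1 11)(9 13)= [5, 11, 2, 3, 6, 8, 0, 7, 4, 13, 10, 1, 12, 9]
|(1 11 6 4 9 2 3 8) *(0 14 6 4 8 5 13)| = 12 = |(0 14 6 8 1 11 4 9 2 3 5 13)|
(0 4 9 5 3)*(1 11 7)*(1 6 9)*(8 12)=(0 4 1 11 7 6 9 5 3)(8 12)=[4, 11, 2, 0, 1, 3, 9, 6, 12, 5, 10, 7, 8]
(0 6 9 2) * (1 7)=(0 6 9 2)(1 7)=[6, 7, 0, 3, 4, 5, 9, 1, 8, 2]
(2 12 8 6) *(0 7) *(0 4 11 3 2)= (0 7 4 11 3 2 12 8 6)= [7, 1, 12, 2, 11, 5, 0, 4, 6, 9, 10, 3, 8]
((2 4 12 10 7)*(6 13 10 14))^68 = (2 6)(4 13)(7 14)(10 12)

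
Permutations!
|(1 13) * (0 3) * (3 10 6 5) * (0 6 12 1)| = |(0 10 12 1 13)(3 6 5)| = 15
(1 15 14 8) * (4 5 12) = (1 15 14 8)(4 5 12) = [0, 15, 2, 3, 5, 12, 6, 7, 1, 9, 10, 11, 4, 13, 8, 14]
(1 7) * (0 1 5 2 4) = (0 1 7 5 2 4) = [1, 7, 4, 3, 0, 2, 6, 5]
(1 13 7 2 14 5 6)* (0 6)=(0 6 1 13 7 2 14 5)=[6, 13, 14, 3, 4, 0, 1, 2, 8, 9, 10, 11, 12, 7, 5]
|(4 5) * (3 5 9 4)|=|(3 5)(4 9)|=2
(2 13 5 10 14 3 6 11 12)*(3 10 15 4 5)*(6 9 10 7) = (2 13 3 9 10 14 7 6 11 12)(4 5 15) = [0, 1, 13, 9, 5, 15, 11, 6, 8, 10, 14, 12, 2, 3, 7, 4]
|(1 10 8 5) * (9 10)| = |(1 9 10 8 5)| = 5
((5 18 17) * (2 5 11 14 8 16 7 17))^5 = ((2 5 18)(7 17 11 14 8 16))^5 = (2 18 5)(7 16 8 14 11 17)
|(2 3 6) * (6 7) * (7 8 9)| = |(2 3 8 9 7 6)| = 6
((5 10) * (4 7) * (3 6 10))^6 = ((3 6 10 5)(4 7))^6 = (3 10)(5 6)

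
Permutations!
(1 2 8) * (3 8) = (1 2 3 8) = [0, 2, 3, 8, 4, 5, 6, 7, 1]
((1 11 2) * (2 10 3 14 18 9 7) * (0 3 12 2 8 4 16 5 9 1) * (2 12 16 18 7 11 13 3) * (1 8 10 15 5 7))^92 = (4 8 18)(7 16 10)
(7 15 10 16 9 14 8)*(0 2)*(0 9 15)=(0 2 9 14 8 7)(10 16 15)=[2, 1, 9, 3, 4, 5, 6, 0, 7, 14, 16, 11, 12, 13, 8, 10, 15]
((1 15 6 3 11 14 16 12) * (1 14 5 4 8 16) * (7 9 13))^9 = ((1 15 6 3 11 5 4 8 16 12 14)(7 9 13))^9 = (1 12 8 5 3 15 14 16 4 11 6)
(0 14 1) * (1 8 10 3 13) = (0 14 8 10 3 13 1) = [14, 0, 2, 13, 4, 5, 6, 7, 10, 9, 3, 11, 12, 1, 8]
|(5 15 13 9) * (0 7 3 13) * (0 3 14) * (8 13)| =|(0 7 14)(3 8 13 9 5 15)| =6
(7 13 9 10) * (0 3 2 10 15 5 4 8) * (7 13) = (0 3 2 10 13 9 15 5 4 8) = [3, 1, 10, 2, 8, 4, 6, 7, 0, 15, 13, 11, 12, 9, 14, 5]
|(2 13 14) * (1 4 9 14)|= 6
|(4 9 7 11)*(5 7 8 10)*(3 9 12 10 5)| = 9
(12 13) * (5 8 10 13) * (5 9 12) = [0, 1, 2, 3, 4, 8, 6, 7, 10, 12, 13, 11, 9, 5] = (5 8 10 13)(9 12)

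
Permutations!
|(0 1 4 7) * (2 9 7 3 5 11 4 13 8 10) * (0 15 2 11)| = 36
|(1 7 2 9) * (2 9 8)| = 6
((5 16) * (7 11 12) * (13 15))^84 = ((5 16)(7 11 12)(13 15))^84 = (16)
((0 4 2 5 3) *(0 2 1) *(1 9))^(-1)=((0 4 9 1)(2 5 3))^(-1)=(0 1 9 4)(2 3 5)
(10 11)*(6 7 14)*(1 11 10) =(1 11)(6 7 14) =[0, 11, 2, 3, 4, 5, 7, 14, 8, 9, 10, 1, 12, 13, 6]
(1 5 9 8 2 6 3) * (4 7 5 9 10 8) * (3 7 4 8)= (1 9 8 2 6 7 5 10 3)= [0, 9, 6, 1, 4, 10, 7, 5, 2, 8, 3]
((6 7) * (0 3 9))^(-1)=(0 9 3)(6 7)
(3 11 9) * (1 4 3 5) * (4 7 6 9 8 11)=(1 7 6 9 5)(3 4)(8 11)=[0, 7, 2, 4, 3, 1, 9, 6, 11, 5, 10, 8]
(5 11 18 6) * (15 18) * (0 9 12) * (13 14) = (0 9 12)(5 11 15 18 6)(13 14) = [9, 1, 2, 3, 4, 11, 5, 7, 8, 12, 10, 15, 0, 14, 13, 18, 16, 17, 6]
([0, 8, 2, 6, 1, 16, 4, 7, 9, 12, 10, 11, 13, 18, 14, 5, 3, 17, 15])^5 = [0, 18, 2, 9, 13, 1, 12, 7, 15, 5, 10, 11, 16, 3, 14, 4, 8, 17, 6]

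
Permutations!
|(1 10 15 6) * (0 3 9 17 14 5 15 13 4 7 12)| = 14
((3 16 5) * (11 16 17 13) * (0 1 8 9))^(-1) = (0 9 8 1)(3 5 16 11 13 17)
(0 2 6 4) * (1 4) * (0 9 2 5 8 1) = [5, 4, 6, 3, 9, 8, 0, 7, 1, 2] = (0 5 8 1 4 9 2 6)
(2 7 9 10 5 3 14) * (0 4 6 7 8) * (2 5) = (0 4 6 7 9 10 2 8)(3 14 5) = [4, 1, 8, 14, 6, 3, 7, 9, 0, 10, 2, 11, 12, 13, 5]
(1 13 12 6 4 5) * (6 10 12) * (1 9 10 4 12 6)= (1 13)(4 5 9 10 6 12)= [0, 13, 2, 3, 5, 9, 12, 7, 8, 10, 6, 11, 4, 1]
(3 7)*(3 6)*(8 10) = (3 7 6)(8 10) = [0, 1, 2, 7, 4, 5, 3, 6, 10, 9, 8]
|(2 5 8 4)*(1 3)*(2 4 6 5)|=|(1 3)(5 8 6)|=6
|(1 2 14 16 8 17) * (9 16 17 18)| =|(1 2 14 17)(8 18 9 16)| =4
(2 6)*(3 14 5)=(2 6)(3 14 5)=[0, 1, 6, 14, 4, 3, 2, 7, 8, 9, 10, 11, 12, 13, 5]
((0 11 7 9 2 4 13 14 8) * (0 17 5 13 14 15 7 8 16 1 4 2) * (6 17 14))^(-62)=(0 17 8 13 16 7 4)(1 9 6 11 5 14 15)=((0 11 8 14 16 1 4 6 17 5 13 15 7 9))^(-62)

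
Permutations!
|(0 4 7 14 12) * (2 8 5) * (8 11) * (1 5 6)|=30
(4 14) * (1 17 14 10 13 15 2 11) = [0, 17, 11, 3, 10, 5, 6, 7, 8, 9, 13, 1, 12, 15, 4, 2, 16, 14] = (1 17 14 4 10 13 15 2 11)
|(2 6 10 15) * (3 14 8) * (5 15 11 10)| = 12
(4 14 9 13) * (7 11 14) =(4 7 11 14 9 13) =[0, 1, 2, 3, 7, 5, 6, 11, 8, 13, 10, 14, 12, 4, 9]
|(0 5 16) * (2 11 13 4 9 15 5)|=|(0 2 11 13 4 9 15 5 16)|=9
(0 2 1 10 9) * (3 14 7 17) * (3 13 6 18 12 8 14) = (0 2 1 10 9)(6 18 12 8 14 7 17 13) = [2, 10, 1, 3, 4, 5, 18, 17, 14, 0, 9, 11, 8, 6, 7, 15, 16, 13, 12]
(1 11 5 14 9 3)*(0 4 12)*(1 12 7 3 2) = (0 4 7 3 12)(1 11 5 14 9 2) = [4, 11, 1, 12, 7, 14, 6, 3, 8, 2, 10, 5, 0, 13, 9]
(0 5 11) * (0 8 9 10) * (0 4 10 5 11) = (0 11 8 9 5)(4 10) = [11, 1, 2, 3, 10, 0, 6, 7, 9, 5, 4, 8]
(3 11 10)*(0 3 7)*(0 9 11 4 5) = (0 3 4 5)(7 9 11 10) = [3, 1, 2, 4, 5, 0, 6, 9, 8, 11, 7, 10]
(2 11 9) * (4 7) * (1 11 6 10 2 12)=(1 11 9 12)(2 6 10)(4 7)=[0, 11, 6, 3, 7, 5, 10, 4, 8, 12, 2, 9, 1]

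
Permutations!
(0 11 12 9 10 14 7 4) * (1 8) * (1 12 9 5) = (0 11 9 10 14 7 4)(1 8 12 5) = [11, 8, 2, 3, 0, 1, 6, 4, 12, 10, 14, 9, 5, 13, 7]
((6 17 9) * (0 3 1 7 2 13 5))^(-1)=(0 5 13 2 7 1 3)(6 9 17)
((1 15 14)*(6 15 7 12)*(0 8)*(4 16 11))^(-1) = ((0 8)(1 7 12 6 15 14)(4 16 11))^(-1) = (0 8)(1 14 15 6 12 7)(4 11 16)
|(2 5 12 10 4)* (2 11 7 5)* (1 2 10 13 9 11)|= 12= |(1 2 10 4)(5 12 13 9 11 7)|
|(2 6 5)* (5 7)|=|(2 6 7 5)|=4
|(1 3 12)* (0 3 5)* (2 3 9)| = |(0 9 2 3 12 1 5)| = 7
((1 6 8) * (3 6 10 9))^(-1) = ((1 10 9 3 6 8))^(-1) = (1 8 6 3 9 10)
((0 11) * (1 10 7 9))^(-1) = ((0 11)(1 10 7 9))^(-1) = (0 11)(1 9 7 10)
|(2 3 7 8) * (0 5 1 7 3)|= 6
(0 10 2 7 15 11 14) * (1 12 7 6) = [10, 12, 6, 3, 4, 5, 1, 15, 8, 9, 2, 14, 7, 13, 0, 11] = (0 10 2 6 1 12 7 15 11 14)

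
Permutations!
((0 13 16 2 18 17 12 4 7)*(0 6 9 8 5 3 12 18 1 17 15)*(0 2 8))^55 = (18)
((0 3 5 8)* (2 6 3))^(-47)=((0 2 6 3 5 8))^(-47)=(0 2 6 3 5 8)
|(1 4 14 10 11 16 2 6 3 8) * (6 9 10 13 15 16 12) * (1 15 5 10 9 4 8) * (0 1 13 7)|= |(0 1 8 15 16 2 4 14 7)(3 13 5 10 11 12 6)|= 63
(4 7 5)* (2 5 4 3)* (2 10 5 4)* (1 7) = (1 7 2 4)(3 10 5) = [0, 7, 4, 10, 1, 3, 6, 2, 8, 9, 5]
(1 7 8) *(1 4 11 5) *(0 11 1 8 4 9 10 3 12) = (0 11 5 8 9 10 3 12)(1 7 4) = [11, 7, 2, 12, 1, 8, 6, 4, 9, 10, 3, 5, 0]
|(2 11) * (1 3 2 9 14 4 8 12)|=|(1 3 2 11 9 14 4 8 12)|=9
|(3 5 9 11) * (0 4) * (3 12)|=|(0 4)(3 5 9 11 12)|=10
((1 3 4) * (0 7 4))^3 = (0 1 7 3 4)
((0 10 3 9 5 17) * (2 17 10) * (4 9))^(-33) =(17)(3 9 10 4 5)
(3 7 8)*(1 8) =(1 8 3 7) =[0, 8, 2, 7, 4, 5, 6, 1, 3]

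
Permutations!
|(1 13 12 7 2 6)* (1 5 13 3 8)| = |(1 3 8)(2 6 5 13 12 7)| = 6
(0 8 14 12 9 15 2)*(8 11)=(0 11 8 14 12 9 15 2)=[11, 1, 0, 3, 4, 5, 6, 7, 14, 15, 10, 8, 9, 13, 12, 2]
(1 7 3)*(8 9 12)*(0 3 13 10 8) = (0 3 1 7 13 10 8 9 12) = [3, 7, 2, 1, 4, 5, 6, 13, 9, 12, 8, 11, 0, 10]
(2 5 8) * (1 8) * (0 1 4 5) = (0 1 8 2)(4 5) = [1, 8, 0, 3, 5, 4, 6, 7, 2]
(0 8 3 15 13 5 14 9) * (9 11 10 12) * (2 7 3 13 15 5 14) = [8, 1, 7, 5, 4, 2, 6, 3, 13, 0, 12, 10, 9, 14, 11, 15] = (15)(0 8 13 14 11 10 12 9)(2 7 3 5)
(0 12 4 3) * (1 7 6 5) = (0 12 4 3)(1 7 6 5) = [12, 7, 2, 0, 3, 1, 5, 6, 8, 9, 10, 11, 4]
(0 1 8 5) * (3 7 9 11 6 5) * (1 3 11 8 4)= (0 3 7 9 8 11 6 5)(1 4)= [3, 4, 2, 7, 1, 0, 5, 9, 11, 8, 10, 6]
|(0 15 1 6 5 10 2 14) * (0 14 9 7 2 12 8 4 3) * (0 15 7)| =|(0 7 2 9)(1 6 5 10 12 8 4 3 15)| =36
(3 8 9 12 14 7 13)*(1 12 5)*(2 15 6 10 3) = (1 12 14 7 13 2 15 6 10 3 8 9 5) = [0, 12, 15, 8, 4, 1, 10, 13, 9, 5, 3, 11, 14, 2, 7, 6]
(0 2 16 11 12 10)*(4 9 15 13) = (0 2 16 11 12 10)(4 9 15 13) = [2, 1, 16, 3, 9, 5, 6, 7, 8, 15, 0, 12, 10, 4, 14, 13, 11]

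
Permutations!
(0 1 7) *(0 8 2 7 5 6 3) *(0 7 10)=[1, 5, 10, 7, 4, 6, 3, 8, 2, 9, 0]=(0 1 5 6 3 7 8 2 10)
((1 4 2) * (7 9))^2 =(9)(1 2 4)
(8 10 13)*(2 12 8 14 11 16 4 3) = (2 12 8 10 13 14 11 16 4 3) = [0, 1, 12, 2, 3, 5, 6, 7, 10, 9, 13, 16, 8, 14, 11, 15, 4]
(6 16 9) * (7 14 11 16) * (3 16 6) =(3 16 9)(6 7 14 11) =[0, 1, 2, 16, 4, 5, 7, 14, 8, 3, 10, 6, 12, 13, 11, 15, 9]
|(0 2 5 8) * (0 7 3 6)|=7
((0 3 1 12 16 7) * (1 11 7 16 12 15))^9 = (16)(0 3 11 7)(1 15)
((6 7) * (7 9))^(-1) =(6 7 9)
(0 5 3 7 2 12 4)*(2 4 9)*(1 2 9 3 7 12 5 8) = [8, 2, 5, 12, 0, 7, 6, 4, 1, 9, 10, 11, 3] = (0 8 1 2 5 7 4)(3 12)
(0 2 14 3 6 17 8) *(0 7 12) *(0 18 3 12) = [2, 1, 14, 6, 4, 5, 17, 0, 7, 9, 10, 11, 18, 13, 12, 15, 16, 8, 3] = (0 2 14 12 18 3 6 17 8 7)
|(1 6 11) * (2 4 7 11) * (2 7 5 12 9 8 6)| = 10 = |(1 2 4 5 12 9 8 6 7 11)|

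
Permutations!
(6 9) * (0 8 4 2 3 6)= (0 8 4 2 3 6 9)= [8, 1, 3, 6, 2, 5, 9, 7, 4, 0]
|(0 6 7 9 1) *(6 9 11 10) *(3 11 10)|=6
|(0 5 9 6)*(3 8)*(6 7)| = 10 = |(0 5 9 7 6)(3 8)|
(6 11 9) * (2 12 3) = (2 12 3)(6 11 9) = [0, 1, 12, 2, 4, 5, 11, 7, 8, 6, 10, 9, 3]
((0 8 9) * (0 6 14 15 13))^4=((0 8 9 6 14 15 13))^4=(0 14 8 15 9 13 6)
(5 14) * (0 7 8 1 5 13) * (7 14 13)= (0 14 7 8 1 5 13)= [14, 5, 2, 3, 4, 13, 6, 8, 1, 9, 10, 11, 12, 0, 7]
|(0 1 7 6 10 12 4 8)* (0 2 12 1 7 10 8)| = |(0 7 6 8 2 12 4)(1 10)| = 14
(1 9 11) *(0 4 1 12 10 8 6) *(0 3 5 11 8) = [4, 9, 2, 5, 1, 11, 3, 7, 6, 8, 0, 12, 10] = (0 4 1 9 8 6 3 5 11 12 10)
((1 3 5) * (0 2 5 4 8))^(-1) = (0 8 4 3 1 5 2)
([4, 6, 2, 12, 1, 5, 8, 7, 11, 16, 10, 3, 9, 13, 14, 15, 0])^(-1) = [16, 4, 2, 11, 0, 5, 1, 7, 6, 12, 10, 8, 3, 13, 14, 15, 9]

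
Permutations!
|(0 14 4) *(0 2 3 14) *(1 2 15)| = |(1 2 3 14 4 15)| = 6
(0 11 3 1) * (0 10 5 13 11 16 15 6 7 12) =[16, 10, 2, 1, 4, 13, 7, 12, 8, 9, 5, 3, 0, 11, 14, 6, 15] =(0 16 15 6 7 12)(1 10 5 13 11 3)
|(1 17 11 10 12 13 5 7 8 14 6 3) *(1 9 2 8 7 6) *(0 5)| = |(0 5 6 3 9 2 8 14 1 17 11 10 12 13)| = 14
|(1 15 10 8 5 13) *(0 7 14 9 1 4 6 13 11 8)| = 21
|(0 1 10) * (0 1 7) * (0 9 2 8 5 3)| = 14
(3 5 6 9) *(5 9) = (3 9)(5 6) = [0, 1, 2, 9, 4, 6, 5, 7, 8, 3]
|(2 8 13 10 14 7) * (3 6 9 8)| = 9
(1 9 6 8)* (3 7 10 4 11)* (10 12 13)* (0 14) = [14, 9, 2, 7, 11, 5, 8, 12, 1, 6, 4, 3, 13, 10, 0] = (0 14)(1 9 6 8)(3 7 12 13 10 4 11)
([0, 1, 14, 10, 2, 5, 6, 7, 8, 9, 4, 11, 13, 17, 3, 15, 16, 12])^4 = (2 4 10 3 14)(12 13 17)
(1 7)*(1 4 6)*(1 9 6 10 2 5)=(1 7 4 10 2 5)(6 9)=[0, 7, 5, 3, 10, 1, 9, 4, 8, 6, 2]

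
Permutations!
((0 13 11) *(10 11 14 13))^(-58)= ((0 10 11)(13 14))^(-58)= (14)(0 11 10)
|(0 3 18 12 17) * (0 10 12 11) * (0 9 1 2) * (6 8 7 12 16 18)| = 14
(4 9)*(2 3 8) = (2 3 8)(4 9) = [0, 1, 3, 8, 9, 5, 6, 7, 2, 4]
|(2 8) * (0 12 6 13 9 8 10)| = 8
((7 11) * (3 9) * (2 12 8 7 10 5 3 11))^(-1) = (2 7 8 12)(3 5 10 11 9)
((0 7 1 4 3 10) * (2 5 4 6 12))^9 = (0 10 3 4 5 2 12 6 1 7)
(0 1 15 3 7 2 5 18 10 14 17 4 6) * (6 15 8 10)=(0 1 8 10 14 17 4 15 3 7 2 5 18 6)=[1, 8, 5, 7, 15, 18, 0, 2, 10, 9, 14, 11, 12, 13, 17, 3, 16, 4, 6]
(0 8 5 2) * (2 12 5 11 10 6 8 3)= (0 3 2)(5 12)(6 8 11 10)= [3, 1, 0, 2, 4, 12, 8, 7, 11, 9, 6, 10, 5]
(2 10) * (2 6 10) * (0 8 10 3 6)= (0 8 10)(3 6)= [8, 1, 2, 6, 4, 5, 3, 7, 10, 9, 0]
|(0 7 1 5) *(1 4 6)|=6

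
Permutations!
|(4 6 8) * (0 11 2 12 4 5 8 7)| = 14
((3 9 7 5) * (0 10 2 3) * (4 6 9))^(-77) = ((0 10 2 3 4 6 9 7 5))^(-77) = (0 4 5 3 7 2 9 10 6)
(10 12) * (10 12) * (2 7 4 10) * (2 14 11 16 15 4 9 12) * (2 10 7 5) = (2 5)(4 7 9 12 10 14 11 16 15) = [0, 1, 5, 3, 7, 2, 6, 9, 8, 12, 14, 16, 10, 13, 11, 4, 15]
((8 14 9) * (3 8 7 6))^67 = ((3 8 14 9 7 6))^67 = (3 8 14 9 7 6)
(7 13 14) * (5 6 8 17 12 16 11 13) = [0, 1, 2, 3, 4, 6, 8, 5, 17, 9, 10, 13, 16, 14, 7, 15, 11, 12] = (5 6 8 17 12 16 11 13 14 7)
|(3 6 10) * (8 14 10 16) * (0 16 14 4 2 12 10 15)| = 11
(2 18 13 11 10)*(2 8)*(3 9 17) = (2 18 13 11 10 8)(3 9 17) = [0, 1, 18, 9, 4, 5, 6, 7, 2, 17, 8, 10, 12, 11, 14, 15, 16, 3, 13]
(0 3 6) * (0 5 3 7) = (0 7)(3 6 5) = [7, 1, 2, 6, 4, 3, 5, 0]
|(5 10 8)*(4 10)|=4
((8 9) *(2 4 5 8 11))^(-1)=(2 11 9 8 5 4)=((2 4 5 8 9 11))^(-1)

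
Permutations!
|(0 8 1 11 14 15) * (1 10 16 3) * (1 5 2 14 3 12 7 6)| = |(0 8 10 16 12 7 6 1 11 3 5 2 14 15)| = 14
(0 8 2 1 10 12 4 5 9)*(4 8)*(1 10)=(0 4 5 9)(2 10 12 8)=[4, 1, 10, 3, 5, 9, 6, 7, 2, 0, 12, 11, 8]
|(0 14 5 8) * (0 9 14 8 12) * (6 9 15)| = 8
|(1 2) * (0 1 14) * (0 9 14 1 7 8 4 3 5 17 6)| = |(0 7 8 4 3 5 17 6)(1 2)(9 14)| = 8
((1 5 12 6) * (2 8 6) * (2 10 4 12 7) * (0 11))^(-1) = (0 11)(1 6 8 2 7 5)(4 10 12)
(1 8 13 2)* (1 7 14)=(1 8 13 2 7 14)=[0, 8, 7, 3, 4, 5, 6, 14, 13, 9, 10, 11, 12, 2, 1]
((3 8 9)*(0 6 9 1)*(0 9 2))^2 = (0 2 6)(1 3)(8 9)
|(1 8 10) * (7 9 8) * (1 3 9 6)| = |(1 7 6)(3 9 8 10)| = 12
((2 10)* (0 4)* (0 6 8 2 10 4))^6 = ((10)(2 4 6 8))^6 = (10)(2 6)(4 8)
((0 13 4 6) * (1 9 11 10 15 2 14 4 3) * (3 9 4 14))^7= (0 3 11 6 2 9 4 15 13 1 10)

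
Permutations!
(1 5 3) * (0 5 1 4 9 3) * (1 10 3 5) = (0 1 10 3 4 9 5) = [1, 10, 2, 4, 9, 0, 6, 7, 8, 5, 3]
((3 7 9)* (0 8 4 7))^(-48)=((0 8 4 7 9 3))^(-48)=(9)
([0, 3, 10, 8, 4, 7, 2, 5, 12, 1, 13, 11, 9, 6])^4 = (13)(1 9 12 8 3)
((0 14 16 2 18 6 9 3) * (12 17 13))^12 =(0 18)(2 3)(6 14)(9 16)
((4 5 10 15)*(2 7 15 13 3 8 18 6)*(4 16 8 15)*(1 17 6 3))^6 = ((1 17 6 2 7 4 5 10 13)(3 15 16 8 18))^6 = (1 5 2)(3 15 16 8 18)(4 6 13)(7 17 10)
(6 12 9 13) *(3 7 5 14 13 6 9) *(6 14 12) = (3 7 5 12)(9 14 13) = [0, 1, 2, 7, 4, 12, 6, 5, 8, 14, 10, 11, 3, 9, 13]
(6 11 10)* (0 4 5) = [4, 1, 2, 3, 5, 0, 11, 7, 8, 9, 6, 10] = (0 4 5)(6 11 10)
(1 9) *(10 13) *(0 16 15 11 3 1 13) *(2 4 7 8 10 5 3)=(0 16 15 11 2 4 7 8 10)(1 9 13 5 3)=[16, 9, 4, 1, 7, 3, 6, 8, 10, 13, 0, 2, 12, 5, 14, 11, 15]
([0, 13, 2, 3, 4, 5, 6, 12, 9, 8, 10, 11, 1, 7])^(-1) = (1 12 7 13)(8 9)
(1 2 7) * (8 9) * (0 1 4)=(0 1 2 7 4)(8 9)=[1, 2, 7, 3, 0, 5, 6, 4, 9, 8]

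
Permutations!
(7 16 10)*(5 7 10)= [0, 1, 2, 3, 4, 7, 6, 16, 8, 9, 10, 11, 12, 13, 14, 15, 5]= (5 7 16)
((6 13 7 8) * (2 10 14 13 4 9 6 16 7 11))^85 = (4 9 6)(7 8 16)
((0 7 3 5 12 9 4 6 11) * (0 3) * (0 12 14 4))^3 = ((0 7 12 9)(3 5 14 4 6 11))^3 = (0 9 12 7)(3 4)(5 6)(11 14)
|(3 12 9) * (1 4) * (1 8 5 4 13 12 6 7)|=21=|(1 13 12 9 3 6 7)(4 8 5)|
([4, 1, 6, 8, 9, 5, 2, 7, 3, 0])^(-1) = (0 9 4)(2 6)(3 8)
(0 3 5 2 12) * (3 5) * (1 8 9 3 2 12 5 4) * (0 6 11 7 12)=(0 4 1 8 9 3 2 5)(6 11 7 12)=[4, 8, 5, 2, 1, 0, 11, 12, 9, 3, 10, 7, 6]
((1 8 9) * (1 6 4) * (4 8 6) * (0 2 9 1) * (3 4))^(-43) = ((0 2 9 3 4)(1 6 8))^(-43) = (0 9 4 2 3)(1 8 6)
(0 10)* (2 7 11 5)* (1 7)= (0 10)(1 7 11 5 2)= [10, 7, 1, 3, 4, 2, 6, 11, 8, 9, 0, 5]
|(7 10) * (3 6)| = 2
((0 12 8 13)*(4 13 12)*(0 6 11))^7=(0 13 11 4 6)(8 12)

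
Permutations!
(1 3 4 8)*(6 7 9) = (1 3 4 8)(6 7 9) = [0, 3, 2, 4, 8, 5, 7, 9, 1, 6]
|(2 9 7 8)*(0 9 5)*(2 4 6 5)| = |(0 9 7 8 4 6 5)| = 7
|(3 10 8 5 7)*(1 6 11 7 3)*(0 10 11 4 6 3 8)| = 4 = |(0 10)(1 3 11 7)(4 6)(5 8)|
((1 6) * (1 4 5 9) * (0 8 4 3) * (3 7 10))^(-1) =((0 8 4 5 9 1 6 7 10 3))^(-1) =(0 3 10 7 6 1 9 5 4 8)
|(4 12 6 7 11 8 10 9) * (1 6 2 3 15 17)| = |(1 6 7 11 8 10 9 4 12 2 3 15 17)| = 13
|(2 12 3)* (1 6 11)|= 3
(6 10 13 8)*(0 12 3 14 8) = [12, 1, 2, 14, 4, 5, 10, 7, 6, 9, 13, 11, 3, 0, 8] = (0 12 3 14 8 6 10 13)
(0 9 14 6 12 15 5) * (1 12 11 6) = (0 9 14 1 12 15 5)(6 11) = [9, 12, 2, 3, 4, 0, 11, 7, 8, 14, 10, 6, 15, 13, 1, 5]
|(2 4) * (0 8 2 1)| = |(0 8 2 4 1)| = 5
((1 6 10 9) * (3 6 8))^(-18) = (10)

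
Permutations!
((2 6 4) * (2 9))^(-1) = ((2 6 4 9))^(-1) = (2 9 4 6)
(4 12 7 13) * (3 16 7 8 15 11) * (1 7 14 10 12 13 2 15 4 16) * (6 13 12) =(1 7 2 15 11 3)(4 12 8)(6 13 16 14 10) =[0, 7, 15, 1, 12, 5, 13, 2, 4, 9, 6, 3, 8, 16, 10, 11, 14]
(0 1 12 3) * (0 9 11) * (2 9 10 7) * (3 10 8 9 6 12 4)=(0 1 4 3 8 9 11)(2 6 12 10 7)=[1, 4, 6, 8, 3, 5, 12, 2, 9, 11, 7, 0, 10]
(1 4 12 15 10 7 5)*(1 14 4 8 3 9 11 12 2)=(1 8 3 9 11 12 15 10 7 5 14 4 2)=[0, 8, 1, 9, 2, 14, 6, 5, 3, 11, 7, 12, 15, 13, 4, 10]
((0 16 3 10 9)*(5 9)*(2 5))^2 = (0 3 2 9 16 10 5)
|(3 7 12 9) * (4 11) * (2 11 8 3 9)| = |(2 11 4 8 3 7 12)| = 7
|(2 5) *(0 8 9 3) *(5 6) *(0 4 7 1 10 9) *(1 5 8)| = |(0 1 10 9 3 4 7 5 2 6 8)| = 11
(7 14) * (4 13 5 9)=(4 13 5 9)(7 14)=[0, 1, 2, 3, 13, 9, 6, 14, 8, 4, 10, 11, 12, 5, 7]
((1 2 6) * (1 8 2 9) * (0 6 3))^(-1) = (0 3 2 8 6)(1 9)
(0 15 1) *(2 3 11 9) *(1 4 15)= (0 1)(2 3 11 9)(4 15)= [1, 0, 3, 11, 15, 5, 6, 7, 8, 2, 10, 9, 12, 13, 14, 4]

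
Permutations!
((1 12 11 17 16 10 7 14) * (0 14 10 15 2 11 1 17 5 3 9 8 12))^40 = (0 14 17 16 15 2 11 5 3 9 8 12 1)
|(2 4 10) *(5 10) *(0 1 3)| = 12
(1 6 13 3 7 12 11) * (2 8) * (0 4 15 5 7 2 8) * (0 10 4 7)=(0 7 12 11 1 6 13 3 2 10 4 15 5)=[7, 6, 10, 2, 15, 0, 13, 12, 8, 9, 4, 1, 11, 3, 14, 5]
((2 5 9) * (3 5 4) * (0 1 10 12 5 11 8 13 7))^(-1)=(0 7 13 8 11 3 4 2 9 5 12 10 1)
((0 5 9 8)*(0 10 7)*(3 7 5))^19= (0 3 7)(5 10 8 9)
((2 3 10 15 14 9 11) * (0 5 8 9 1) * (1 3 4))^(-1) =((0 5 8 9 11 2 4 1)(3 10 15 14))^(-1) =(0 1 4 2 11 9 8 5)(3 14 15 10)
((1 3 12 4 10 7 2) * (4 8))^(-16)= (12)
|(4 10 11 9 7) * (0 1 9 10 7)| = |(0 1 9)(4 7)(10 11)| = 6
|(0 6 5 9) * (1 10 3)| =|(0 6 5 9)(1 10 3)| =12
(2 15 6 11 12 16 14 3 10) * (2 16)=(2 15 6 11 12)(3 10 16 14)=[0, 1, 15, 10, 4, 5, 11, 7, 8, 9, 16, 12, 2, 13, 3, 6, 14]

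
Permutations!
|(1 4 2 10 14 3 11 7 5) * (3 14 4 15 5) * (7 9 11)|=|(1 15 5)(2 10 4)(3 7)(9 11)|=6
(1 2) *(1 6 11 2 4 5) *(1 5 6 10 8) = (1 4 6 11 2 10 8) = [0, 4, 10, 3, 6, 5, 11, 7, 1, 9, 8, 2]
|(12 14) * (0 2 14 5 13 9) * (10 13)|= |(0 2 14 12 5 10 13 9)|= 8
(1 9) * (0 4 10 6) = [4, 9, 2, 3, 10, 5, 0, 7, 8, 1, 6] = (0 4 10 6)(1 9)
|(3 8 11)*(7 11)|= |(3 8 7 11)|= 4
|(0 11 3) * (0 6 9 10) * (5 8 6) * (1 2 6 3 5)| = |(0 11 5 8 3 1 2 6 9 10)| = 10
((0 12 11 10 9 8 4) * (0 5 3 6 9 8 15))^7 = (0 3 10 15 5 11 9 4 12 6 8)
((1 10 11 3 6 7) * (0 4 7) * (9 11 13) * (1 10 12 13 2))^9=((0 4 7 10 2 1 12 13 9 11 3 6))^9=(0 11 12 10)(1 7 6 9)(2 4 3 13)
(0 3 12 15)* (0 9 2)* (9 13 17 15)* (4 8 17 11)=(0 3 12 9 2)(4 8 17 15 13 11)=[3, 1, 0, 12, 8, 5, 6, 7, 17, 2, 10, 4, 9, 11, 14, 13, 16, 15]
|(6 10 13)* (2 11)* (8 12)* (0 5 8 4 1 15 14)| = 24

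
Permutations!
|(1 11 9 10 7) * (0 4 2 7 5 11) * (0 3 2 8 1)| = |(0 4 8 1 3 2 7)(5 11 9 10)| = 28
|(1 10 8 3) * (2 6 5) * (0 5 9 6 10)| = 14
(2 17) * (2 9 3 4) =[0, 1, 17, 4, 2, 5, 6, 7, 8, 3, 10, 11, 12, 13, 14, 15, 16, 9] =(2 17 9 3 4)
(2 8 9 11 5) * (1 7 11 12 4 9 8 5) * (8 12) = (1 7 11)(2 5)(4 9 8 12) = [0, 7, 5, 3, 9, 2, 6, 11, 12, 8, 10, 1, 4]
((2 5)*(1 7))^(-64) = (7)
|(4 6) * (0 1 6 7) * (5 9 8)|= 15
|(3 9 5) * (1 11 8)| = |(1 11 8)(3 9 5)| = 3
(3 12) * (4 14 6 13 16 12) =(3 4 14 6 13 16 12) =[0, 1, 2, 4, 14, 5, 13, 7, 8, 9, 10, 11, 3, 16, 6, 15, 12]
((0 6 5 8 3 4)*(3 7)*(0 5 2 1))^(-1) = ((0 6 2 1)(3 4 5 8 7))^(-1) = (0 1 2 6)(3 7 8 5 4)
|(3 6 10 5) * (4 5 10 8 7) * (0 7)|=|(10)(0 7 4 5 3 6 8)|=7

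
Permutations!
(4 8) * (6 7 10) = (4 8)(6 7 10) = [0, 1, 2, 3, 8, 5, 7, 10, 4, 9, 6]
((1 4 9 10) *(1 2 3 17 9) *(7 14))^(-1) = ((1 4)(2 3 17 9 10)(7 14))^(-1) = (1 4)(2 10 9 17 3)(7 14)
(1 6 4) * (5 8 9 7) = [0, 6, 2, 3, 1, 8, 4, 5, 9, 7] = (1 6 4)(5 8 9 7)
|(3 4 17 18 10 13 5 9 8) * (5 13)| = 8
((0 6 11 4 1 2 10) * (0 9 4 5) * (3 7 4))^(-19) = (0 6 11 5)(1 10 3 4 2 9 7)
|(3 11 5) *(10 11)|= |(3 10 11 5)|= 4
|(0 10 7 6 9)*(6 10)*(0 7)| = |(0 6 9 7 10)| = 5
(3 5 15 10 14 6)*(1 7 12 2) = [0, 7, 1, 5, 4, 15, 3, 12, 8, 9, 14, 11, 2, 13, 6, 10] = (1 7 12 2)(3 5 15 10 14 6)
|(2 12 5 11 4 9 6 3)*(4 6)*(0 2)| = 14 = |(0 2 12 5 11 6 3)(4 9)|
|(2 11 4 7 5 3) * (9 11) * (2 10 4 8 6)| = |(2 9 11 8 6)(3 10 4 7 5)| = 5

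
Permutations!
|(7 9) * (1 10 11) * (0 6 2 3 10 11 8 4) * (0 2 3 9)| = 18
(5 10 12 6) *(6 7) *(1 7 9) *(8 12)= (1 7 6 5 10 8 12 9)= [0, 7, 2, 3, 4, 10, 5, 6, 12, 1, 8, 11, 9]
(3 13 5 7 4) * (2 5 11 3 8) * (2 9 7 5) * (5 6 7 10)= (3 13 11)(4 8 9 10 5 6 7)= [0, 1, 2, 13, 8, 6, 7, 4, 9, 10, 5, 3, 12, 11]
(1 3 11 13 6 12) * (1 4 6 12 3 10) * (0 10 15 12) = (0 10 1 15 12 4 6 3 11 13) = [10, 15, 2, 11, 6, 5, 3, 7, 8, 9, 1, 13, 4, 0, 14, 12]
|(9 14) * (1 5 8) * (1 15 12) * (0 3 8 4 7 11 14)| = |(0 3 8 15 12 1 5 4 7 11 14 9)| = 12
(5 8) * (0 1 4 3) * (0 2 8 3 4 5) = (0 1 5 3 2 8) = [1, 5, 8, 2, 4, 3, 6, 7, 0]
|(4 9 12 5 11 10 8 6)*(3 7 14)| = 24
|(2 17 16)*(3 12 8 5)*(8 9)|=15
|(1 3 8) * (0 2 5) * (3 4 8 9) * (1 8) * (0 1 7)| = 6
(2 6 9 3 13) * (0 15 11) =(0 15 11)(2 6 9 3 13) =[15, 1, 6, 13, 4, 5, 9, 7, 8, 3, 10, 0, 12, 2, 14, 11]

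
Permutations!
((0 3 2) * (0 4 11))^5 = (11)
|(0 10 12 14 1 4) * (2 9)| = |(0 10 12 14 1 4)(2 9)| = 6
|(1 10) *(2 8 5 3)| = 4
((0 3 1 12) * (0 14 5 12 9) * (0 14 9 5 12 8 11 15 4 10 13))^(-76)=(0 8 10 1 15)(3 11 13 5 4)(9 12 14)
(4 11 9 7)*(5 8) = (4 11 9 7)(5 8) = [0, 1, 2, 3, 11, 8, 6, 4, 5, 7, 10, 9]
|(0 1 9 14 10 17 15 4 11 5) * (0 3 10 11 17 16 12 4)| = 13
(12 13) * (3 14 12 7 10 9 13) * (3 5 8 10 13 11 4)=(3 14 12 5 8 10 9 11 4)(7 13)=[0, 1, 2, 14, 3, 8, 6, 13, 10, 11, 9, 4, 5, 7, 12]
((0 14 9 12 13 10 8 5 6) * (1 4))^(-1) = (0 6 5 8 10 13 12 9 14)(1 4)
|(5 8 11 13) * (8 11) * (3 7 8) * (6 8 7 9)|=12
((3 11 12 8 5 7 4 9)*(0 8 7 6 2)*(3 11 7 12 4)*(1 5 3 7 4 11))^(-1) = (12)(0 2 6 5 1 9 4 3 8)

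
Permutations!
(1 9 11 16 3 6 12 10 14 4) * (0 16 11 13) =(0 16 3 6 12 10 14 4 1 9 13) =[16, 9, 2, 6, 1, 5, 12, 7, 8, 13, 14, 11, 10, 0, 4, 15, 3]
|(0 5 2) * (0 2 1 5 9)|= 2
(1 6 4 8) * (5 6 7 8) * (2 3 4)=[0, 7, 3, 4, 5, 6, 2, 8, 1]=(1 7 8)(2 3 4 5 6)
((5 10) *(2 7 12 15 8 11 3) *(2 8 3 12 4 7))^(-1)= (3 15 12 11 8)(4 7)(5 10)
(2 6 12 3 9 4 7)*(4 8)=(2 6 12 3 9 8 4 7)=[0, 1, 6, 9, 7, 5, 12, 2, 4, 8, 10, 11, 3]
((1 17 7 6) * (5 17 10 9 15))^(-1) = (1 6 7 17 5 15 9 10)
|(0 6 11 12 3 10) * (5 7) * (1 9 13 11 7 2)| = |(0 6 7 5 2 1 9 13 11 12 3 10)| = 12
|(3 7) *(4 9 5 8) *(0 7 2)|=4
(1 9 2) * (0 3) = [3, 9, 1, 0, 4, 5, 6, 7, 8, 2] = (0 3)(1 9 2)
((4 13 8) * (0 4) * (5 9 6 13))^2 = (0 5 6 8 4 9 13)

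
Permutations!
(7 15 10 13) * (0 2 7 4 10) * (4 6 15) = [2, 1, 7, 3, 10, 5, 15, 4, 8, 9, 13, 11, 12, 6, 14, 0] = (0 2 7 4 10 13 6 15)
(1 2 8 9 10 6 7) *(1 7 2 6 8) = [0, 6, 1, 3, 4, 5, 2, 7, 9, 10, 8] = (1 6 2)(8 9 10)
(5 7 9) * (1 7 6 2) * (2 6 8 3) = [0, 7, 1, 2, 4, 8, 6, 9, 3, 5] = (1 7 9 5 8 3 2)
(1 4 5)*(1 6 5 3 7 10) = (1 4 3 7 10)(5 6) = [0, 4, 2, 7, 3, 6, 5, 10, 8, 9, 1]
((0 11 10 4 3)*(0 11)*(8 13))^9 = ((3 11 10 4)(8 13))^9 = (3 11 10 4)(8 13)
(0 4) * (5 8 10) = [4, 1, 2, 3, 0, 8, 6, 7, 10, 9, 5] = (0 4)(5 8 10)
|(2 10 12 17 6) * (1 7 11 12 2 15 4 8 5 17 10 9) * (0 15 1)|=14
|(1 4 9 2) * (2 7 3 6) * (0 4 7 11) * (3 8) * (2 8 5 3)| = 28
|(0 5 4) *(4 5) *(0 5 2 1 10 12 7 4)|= 7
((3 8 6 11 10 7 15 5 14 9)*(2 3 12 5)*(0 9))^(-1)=((0 9 12 5 14)(2 3 8 6 11 10 7 15))^(-1)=(0 14 5 12 9)(2 15 7 10 11 6 8 3)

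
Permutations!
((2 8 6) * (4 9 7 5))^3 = ((2 8 6)(4 9 7 5))^3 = (4 5 7 9)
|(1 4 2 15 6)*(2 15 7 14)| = |(1 4 15 6)(2 7 14)| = 12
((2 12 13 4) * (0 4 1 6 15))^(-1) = ((0 4 2 12 13 1 6 15))^(-1) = (0 15 6 1 13 12 2 4)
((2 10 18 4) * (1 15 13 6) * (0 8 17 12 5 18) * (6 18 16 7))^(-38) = (0 6 10 7 2 16 4 5 18 12 13 17 15 8 1)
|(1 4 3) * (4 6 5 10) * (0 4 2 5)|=15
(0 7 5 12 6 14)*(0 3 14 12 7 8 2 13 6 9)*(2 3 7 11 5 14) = (0 8 3 2 13 6 12 9)(5 11)(7 14) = [8, 1, 13, 2, 4, 11, 12, 14, 3, 0, 10, 5, 9, 6, 7]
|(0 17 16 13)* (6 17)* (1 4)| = 10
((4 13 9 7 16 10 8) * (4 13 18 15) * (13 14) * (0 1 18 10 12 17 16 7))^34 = ((0 1 18 15 4 10 8 14 13 9)(12 17 16))^34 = (0 4 13 18 8)(1 10 9 15 14)(12 17 16)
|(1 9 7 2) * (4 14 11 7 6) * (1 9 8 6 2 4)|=12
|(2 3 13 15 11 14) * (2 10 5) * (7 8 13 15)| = |(2 3 15 11 14 10 5)(7 8 13)| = 21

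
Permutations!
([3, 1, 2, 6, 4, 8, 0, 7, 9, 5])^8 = (0 6 3)(5 9 8)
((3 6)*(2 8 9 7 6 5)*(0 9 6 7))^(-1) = ((0 9)(2 8 6 3 5))^(-1) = (0 9)(2 5 3 6 8)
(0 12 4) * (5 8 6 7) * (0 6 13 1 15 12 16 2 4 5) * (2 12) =(0 16 12 5 8 13 1 15 2 4 6 7) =[16, 15, 4, 3, 6, 8, 7, 0, 13, 9, 10, 11, 5, 1, 14, 2, 12]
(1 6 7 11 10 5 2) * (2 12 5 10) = (1 6 7 11 2)(5 12) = [0, 6, 1, 3, 4, 12, 7, 11, 8, 9, 10, 2, 5]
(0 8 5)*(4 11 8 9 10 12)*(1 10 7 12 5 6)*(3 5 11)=(0 9 7 12 4 3 5)(1 10 11 8 6)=[9, 10, 2, 5, 3, 0, 1, 12, 6, 7, 11, 8, 4]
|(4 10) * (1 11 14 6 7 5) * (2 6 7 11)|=14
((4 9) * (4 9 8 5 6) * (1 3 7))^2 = (9)(1 7 3)(4 5)(6 8)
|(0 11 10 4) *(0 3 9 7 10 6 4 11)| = |(3 9 7 10 11 6 4)| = 7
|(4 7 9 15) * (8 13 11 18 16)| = |(4 7 9 15)(8 13 11 18 16)| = 20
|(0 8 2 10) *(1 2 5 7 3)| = |(0 8 5 7 3 1 2 10)| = 8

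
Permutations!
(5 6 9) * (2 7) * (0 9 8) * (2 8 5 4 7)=[9, 1, 2, 3, 7, 6, 5, 8, 0, 4]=(0 9 4 7 8)(5 6)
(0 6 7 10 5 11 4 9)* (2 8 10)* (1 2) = (0 6 7 1 2 8 10 5 11 4 9) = [6, 2, 8, 3, 9, 11, 7, 1, 10, 0, 5, 4]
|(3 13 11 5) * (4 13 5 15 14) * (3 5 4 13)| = 4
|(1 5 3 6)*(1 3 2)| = |(1 5 2)(3 6)| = 6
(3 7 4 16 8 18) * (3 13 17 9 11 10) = (3 7 4 16 8 18 13 17 9 11 10) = [0, 1, 2, 7, 16, 5, 6, 4, 18, 11, 3, 10, 12, 17, 14, 15, 8, 9, 13]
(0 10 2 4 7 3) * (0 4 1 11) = (0 10 2 1 11)(3 4 7) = [10, 11, 1, 4, 7, 5, 6, 3, 8, 9, 2, 0]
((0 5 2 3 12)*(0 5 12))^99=(0 3 2 5 12)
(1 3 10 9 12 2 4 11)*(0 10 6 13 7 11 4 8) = (0 10 9 12 2 8)(1 3 6 13 7 11) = [10, 3, 8, 6, 4, 5, 13, 11, 0, 12, 9, 1, 2, 7]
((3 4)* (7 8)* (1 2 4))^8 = (8)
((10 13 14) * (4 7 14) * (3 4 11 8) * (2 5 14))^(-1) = ((2 5 14 10 13 11 8 3 4 7))^(-1) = (2 7 4 3 8 11 13 10 14 5)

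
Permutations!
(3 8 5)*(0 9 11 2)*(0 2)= [9, 1, 2, 8, 4, 3, 6, 7, 5, 11, 10, 0]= (0 9 11)(3 8 5)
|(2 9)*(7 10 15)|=6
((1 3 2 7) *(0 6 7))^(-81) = ((0 6 7 1 3 2))^(-81) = (0 1)(2 7)(3 6)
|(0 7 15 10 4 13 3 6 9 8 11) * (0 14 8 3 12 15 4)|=21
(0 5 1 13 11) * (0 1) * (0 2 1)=(0 5 2 1 13 11)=[5, 13, 1, 3, 4, 2, 6, 7, 8, 9, 10, 0, 12, 11]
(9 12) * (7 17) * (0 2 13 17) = [2, 1, 13, 3, 4, 5, 6, 0, 8, 12, 10, 11, 9, 17, 14, 15, 16, 7] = (0 2 13 17 7)(9 12)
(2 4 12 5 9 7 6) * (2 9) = (2 4 12 5)(6 9 7) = [0, 1, 4, 3, 12, 2, 9, 6, 8, 7, 10, 11, 5]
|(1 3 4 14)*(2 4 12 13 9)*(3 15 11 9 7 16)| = 35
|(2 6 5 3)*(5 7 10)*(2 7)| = |(2 6)(3 7 10 5)| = 4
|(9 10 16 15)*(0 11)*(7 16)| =10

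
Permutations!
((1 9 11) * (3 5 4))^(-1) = (1 11 9)(3 4 5)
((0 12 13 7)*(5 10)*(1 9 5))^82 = (0 13)(1 5)(7 12)(9 10)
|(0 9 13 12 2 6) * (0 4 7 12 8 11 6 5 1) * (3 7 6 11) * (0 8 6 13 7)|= 9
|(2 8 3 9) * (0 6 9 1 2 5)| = |(0 6 9 5)(1 2 8 3)| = 4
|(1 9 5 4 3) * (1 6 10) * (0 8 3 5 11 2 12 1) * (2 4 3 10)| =|(0 8 10)(1 9 11 4 5 3 6 2 12)| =9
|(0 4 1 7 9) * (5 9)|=|(0 4 1 7 5 9)|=6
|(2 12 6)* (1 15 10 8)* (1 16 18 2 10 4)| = |(1 15 4)(2 12 6 10 8 16 18)| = 21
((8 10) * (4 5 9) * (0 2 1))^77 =(0 1 2)(4 9 5)(8 10)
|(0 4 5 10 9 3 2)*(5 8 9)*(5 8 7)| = 9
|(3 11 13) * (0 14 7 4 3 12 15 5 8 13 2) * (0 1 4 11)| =40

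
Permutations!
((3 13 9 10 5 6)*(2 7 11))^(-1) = ((2 7 11)(3 13 9 10 5 6))^(-1) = (2 11 7)(3 6 5 10 9 13)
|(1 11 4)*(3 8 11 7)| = 6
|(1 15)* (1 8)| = |(1 15 8)| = 3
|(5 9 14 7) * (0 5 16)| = |(0 5 9 14 7 16)| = 6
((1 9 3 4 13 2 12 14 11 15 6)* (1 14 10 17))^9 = (17)(6 14 11 15)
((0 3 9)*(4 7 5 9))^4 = (0 5 4)(3 9 7)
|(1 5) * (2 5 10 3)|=|(1 10 3 2 5)|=5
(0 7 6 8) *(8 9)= [7, 1, 2, 3, 4, 5, 9, 6, 0, 8]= (0 7 6 9 8)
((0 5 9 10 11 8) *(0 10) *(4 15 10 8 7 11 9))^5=(0 9 10 15 4 5)(7 11)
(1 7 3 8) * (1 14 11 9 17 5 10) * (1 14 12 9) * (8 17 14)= [0, 7, 2, 17, 4, 10, 6, 3, 12, 14, 8, 1, 9, 13, 11, 15, 16, 5]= (1 7 3 17 5 10 8 12 9 14 11)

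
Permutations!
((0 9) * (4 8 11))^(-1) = (0 9)(4 11 8)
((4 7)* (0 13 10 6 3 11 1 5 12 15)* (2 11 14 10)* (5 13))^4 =((0 5 12 15)(1 13 2 11)(3 14 10 6)(4 7))^4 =(15)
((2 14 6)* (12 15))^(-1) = ((2 14 6)(12 15))^(-1) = (2 6 14)(12 15)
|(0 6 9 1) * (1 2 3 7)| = |(0 6 9 2 3 7 1)| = 7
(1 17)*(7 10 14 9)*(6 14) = (1 17)(6 14 9 7 10) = [0, 17, 2, 3, 4, 5, 14, 10, 8, 7, 6, 11, 12, 13, 9, 15, 16, 1]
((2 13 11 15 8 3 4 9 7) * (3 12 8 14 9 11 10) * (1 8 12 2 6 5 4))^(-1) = (1 3 10 13 2 8)(4 5 6 7 9 14 15 11)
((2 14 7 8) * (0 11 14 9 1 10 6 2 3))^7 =((0 11 14 7 8 3)(1 10 6 2 9))^7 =(0 11 14 7 8 3)(1 6 9 10 2)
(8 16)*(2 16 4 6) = [0, 1, 16, 3, 6, 5, 2, 7, 4, 9, 10, 11, 12, 13, 14, 15, 8] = (2 16 8 4 6)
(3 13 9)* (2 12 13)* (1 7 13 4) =(1 7 13 9 3 2 12 4) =[0, 7, 12, 2, 1, 5, 6, 13, 8, 3, 10, 11, 4, 9]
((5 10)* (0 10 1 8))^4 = ((0 10 5 1 8))^4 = (0 8 1 5 10)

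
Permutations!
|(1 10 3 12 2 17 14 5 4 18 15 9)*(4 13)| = 13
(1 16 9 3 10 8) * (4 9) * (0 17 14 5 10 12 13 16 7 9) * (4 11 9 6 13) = [17, 7, 2, 12, 0, 10, 13, 6, 1, 3, 8, 9, 4, 16, 5, 15, 11, 14] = (0 17 14 5 10 8 1 7 6 13 16 11 9 3 12 4)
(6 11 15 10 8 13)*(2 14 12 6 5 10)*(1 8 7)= (1 8 13 5 10 7)(2 14 12 6 11 15)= [0, 8, 14, 3, 4, 10, 11, 1, 13, 9, 7, 15, 6, 5, 12, 2]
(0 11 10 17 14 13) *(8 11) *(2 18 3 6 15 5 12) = [8, 1, 18, 6, 4, 12, 15, 7, 11, 9, 17, 10, 2, 0, 13, 5, 16, 14, 3] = (0 8 11 10 17 14 13)(2 18 3 6 15 5 12)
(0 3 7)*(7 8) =(0 3 8 7) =[3, 1, 2, 8, 4, 5, 6, 0, 7]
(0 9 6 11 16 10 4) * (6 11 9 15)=(0 15 6 9 11 16 10 4)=[15, 1, 2, 3, 0, 5, 9, 7, 8, 11, 4, 16, 12, 13, 14, 6, 10]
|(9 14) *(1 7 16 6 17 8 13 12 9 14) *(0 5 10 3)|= 36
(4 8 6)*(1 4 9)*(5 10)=(1 4 8 6 9)(5 10)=[0, 4, 2, 3, 8, 10, 9, 7, 6, 1, 5]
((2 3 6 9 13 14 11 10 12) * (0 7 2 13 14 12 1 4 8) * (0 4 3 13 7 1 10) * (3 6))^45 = ((0 1 6 9 14 11)(2 13 12 7)(4 8))^45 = (0 9)(1 14)(2 13 12 7)(4 8)(6 11)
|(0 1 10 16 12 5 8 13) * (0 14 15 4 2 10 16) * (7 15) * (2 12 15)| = |(0 1 16 15 4 12 5 8 13 14 7 2 10)| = 13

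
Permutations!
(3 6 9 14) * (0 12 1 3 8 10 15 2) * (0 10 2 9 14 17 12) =(1 3 6 14 8 2 10 15 9 17 12) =[0, 3, 10, 6, 4, 5, 14, 7, 2, 17, 15, 11, 1, 13, 8, 9, 16, 12]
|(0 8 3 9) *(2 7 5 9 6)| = 8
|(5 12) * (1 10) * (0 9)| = |(0 9)(1 10)(5 12)| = 2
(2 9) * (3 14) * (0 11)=(0 11)(2 9)(3 14)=[11, 1, 9, 14, 4, 5, 6, 7, 8, 2, 10, 0, 12, 13, 3]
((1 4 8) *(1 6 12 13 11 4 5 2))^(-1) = (1 2 5)(4 11 13 12 6 8)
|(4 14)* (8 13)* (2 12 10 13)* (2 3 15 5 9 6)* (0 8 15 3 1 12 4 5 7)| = 24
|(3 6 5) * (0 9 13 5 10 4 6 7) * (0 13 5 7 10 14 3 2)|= 20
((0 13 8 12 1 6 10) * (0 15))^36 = (0 1)(6 13)(8 10)(12 15)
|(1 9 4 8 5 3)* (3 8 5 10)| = |(1 9 4 5 8 10 3)| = 7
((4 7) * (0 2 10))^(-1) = ((0 2 10)(4 7))^(-1) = (0 10 2)(4 7)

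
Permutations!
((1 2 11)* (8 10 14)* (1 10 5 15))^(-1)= (1 15 5 8 14 10 11 2)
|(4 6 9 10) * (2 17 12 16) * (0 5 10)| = |(0 5 10 4 6 9)(2 17 12 16)| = 12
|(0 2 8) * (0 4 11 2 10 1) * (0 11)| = |(0 10 1 11 2 8 4)| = 7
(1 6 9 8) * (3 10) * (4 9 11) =(1 6 11 4 9 8)(3 10) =[0, 6, 2, 10, 9, 5, 11, 7, 1, 8, 3, 4]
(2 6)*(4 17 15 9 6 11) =(2 11 4 17 15 9 6) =[0, 1, 11, 3, 17, 5, 2, 7, 8, 6, 10, 4, 12, 13, 14, 9, 16, 15]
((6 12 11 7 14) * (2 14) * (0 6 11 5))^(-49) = ((0 6 12 5)(2 14 11 7))^(-49) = (0 5 12 6)(2 7 11 14)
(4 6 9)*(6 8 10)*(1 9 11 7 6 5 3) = (1 9 4 8 10 5 3)(6 11 7) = [0, 9, 2, 1, 8, 3, 11, 6, 10, 4, 5, 7]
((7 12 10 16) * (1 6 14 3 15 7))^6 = (1 12 3)(6 10 15)(7 14 16)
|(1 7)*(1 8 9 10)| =5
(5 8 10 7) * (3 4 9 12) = (3 4 9 12)(5 8 10 7) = [0, 1, 2, 4, 9, 8, 6, 5, 10, 12, 7, 11, 3]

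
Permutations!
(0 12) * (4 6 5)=(0 12)(4 6 5)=[12, 1, 2, 3, 6, 4, 5, 7, 8, 9, 10, 11, 0]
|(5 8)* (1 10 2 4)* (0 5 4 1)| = |(0 5 8 4)(1 10 2)| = 12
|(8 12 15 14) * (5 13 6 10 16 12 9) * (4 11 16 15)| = 8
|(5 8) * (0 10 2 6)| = |(0 10 2 6)(5 8)| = 4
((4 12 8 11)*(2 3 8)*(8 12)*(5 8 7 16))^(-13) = (2 12 3)(4 11 8 5 16 7)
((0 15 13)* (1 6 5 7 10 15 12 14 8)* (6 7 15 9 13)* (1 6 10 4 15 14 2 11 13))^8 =(0 11 12 13 2)(1 4 10)(7 15 9)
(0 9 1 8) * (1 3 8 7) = (0 9 3 8)(1 7) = [9, 7, 2, 8, 4, 5, 6, 1, 0, 3]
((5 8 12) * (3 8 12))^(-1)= (3 8)(5 12)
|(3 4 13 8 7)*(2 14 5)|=15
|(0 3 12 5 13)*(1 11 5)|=7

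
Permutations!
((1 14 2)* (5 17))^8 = (17)(1 2 14) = ((1 14 2)(5 17))^8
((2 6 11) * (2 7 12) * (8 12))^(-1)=((2 6 11 7 8 12))^(-1)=(2 12 8 7 11 6)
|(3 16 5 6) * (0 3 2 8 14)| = |(0 3 16 5 6 2 8 14)| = 8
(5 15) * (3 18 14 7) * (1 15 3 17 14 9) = [0, 15, 2, 18, 4, 3, 6, 17, 8, 1, 10, 11, 12, 13, 7, 5, 16, 14, 9] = (1 15 5 3 18 9)(7 17 14)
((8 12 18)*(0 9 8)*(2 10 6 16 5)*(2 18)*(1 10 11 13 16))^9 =(0 18 5 16 13 11 2 12 8 9)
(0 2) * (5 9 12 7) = (0 2)(5 9 12 7) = [2, 1, 0, 3, 4, 9, 6, 5, 8, 12, 10, 11, 7]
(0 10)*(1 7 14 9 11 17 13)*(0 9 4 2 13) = (0 10 9 11 17)(1 7 14 4 2 13) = [10, 7, 13, 3, 2, 5, 6, 14, 8, 11, 9, 17, 12, 1, 4, 15, 16, 0]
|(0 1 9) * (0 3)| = 4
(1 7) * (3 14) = (1 7)(3 14) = [0, 7, 2, 14, 4, 5, 6, 1, 8, 9, 10, 11, 12, 13, 3]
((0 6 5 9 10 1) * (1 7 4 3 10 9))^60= (10)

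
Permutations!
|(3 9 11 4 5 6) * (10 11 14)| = |(3 9 14 10 11 4 5 6)| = 8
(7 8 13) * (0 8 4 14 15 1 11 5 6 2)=[8, 11, 0, 3, 14, 6, 2, 4, 13, 9, 10, 5, 12, 7, 15, 1]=(0 8 13 7 4 14 15 1 11 5 6 2)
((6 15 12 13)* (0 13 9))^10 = ((0 13 6 15 12 9))^10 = (0 12 6)(9 15 13)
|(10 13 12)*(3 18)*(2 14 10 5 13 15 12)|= 14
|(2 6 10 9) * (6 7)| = 5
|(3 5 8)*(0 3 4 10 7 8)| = 12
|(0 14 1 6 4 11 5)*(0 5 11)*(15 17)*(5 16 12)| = |(0 14 1 6 4)(5 16 12)(15 17)| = 30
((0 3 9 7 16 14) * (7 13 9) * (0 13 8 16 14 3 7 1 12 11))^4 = ((0 7 14 13 9 8 16 3 1 12 11))^4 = (0 9 1 7 8 12 14 16 11 13 3)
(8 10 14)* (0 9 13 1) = (0 9 13 1)(8 10 14) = [9, 0, 2, 3, 4, 5, 6, 7, 10, 13, 14, 11, 12, 1, 8]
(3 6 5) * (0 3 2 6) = (0 3)(2 6 5) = [3, 1, 6, 0, 4, 2, 5]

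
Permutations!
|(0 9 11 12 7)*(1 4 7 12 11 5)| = 6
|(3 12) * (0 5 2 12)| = 5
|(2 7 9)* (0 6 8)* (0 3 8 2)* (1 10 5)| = |(0 6 2 7 9)(1 10 5)(3 8)| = 30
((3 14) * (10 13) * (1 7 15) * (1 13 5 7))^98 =((3 14)(5 7 15 13 10))^98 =(5 13 7 10 15)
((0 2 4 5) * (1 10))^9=(0 2 4 5)(1 10)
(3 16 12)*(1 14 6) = (1 14 6)(3 16 12) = [0, 14, 2, 16, 4, 5, 1, 7, 8, 9, 10, 11, 3, 13, 6, 15, 12]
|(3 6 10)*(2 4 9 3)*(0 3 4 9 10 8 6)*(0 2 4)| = |(0 3 2 9)(4 10)(6 8)| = 4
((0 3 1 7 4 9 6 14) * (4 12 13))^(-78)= ((0 3 1 7 12 13 4 9 6 14))^(-78)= (0 1 12 4 6)(3 7 13 9 14)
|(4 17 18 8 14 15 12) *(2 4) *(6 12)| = |(2 4 17 18 8 14 15 6 12)| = 9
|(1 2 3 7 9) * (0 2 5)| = |(0 2 3 7 9 1 5)| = 7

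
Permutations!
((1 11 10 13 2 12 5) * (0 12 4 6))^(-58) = ((0 12 5 1 11 10 13 2 4 6))^(-58) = (0 5 11 13 4)(1 10 2 6 12)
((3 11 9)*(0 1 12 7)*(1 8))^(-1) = (0 7 12 1 8)(3 9 11)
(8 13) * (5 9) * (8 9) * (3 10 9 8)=(3 10 9 5)(8 13)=[0, 1, 2, 10, 4, 3, 6, 7, 13, 5, 9, 11, 12, 8]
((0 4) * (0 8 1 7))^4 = (0 7 1 8 4)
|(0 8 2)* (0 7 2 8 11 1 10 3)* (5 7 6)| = 20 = |(0 11 1 10 3)(2 6 5 7)|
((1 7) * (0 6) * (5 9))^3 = ((0 6)(1 7)(5 9))^3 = (0 6)(1 7)(5 9)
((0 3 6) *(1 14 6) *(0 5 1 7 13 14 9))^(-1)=((0 3 7 13 14 6 5 1 9))^(-1)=(0 9 1 5 6 14 13 7 3)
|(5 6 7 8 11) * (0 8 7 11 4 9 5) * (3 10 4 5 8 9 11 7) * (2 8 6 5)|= 8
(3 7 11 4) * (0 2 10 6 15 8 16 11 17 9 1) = (0 2 10 6 15 8 16 11 4 3 7 17 9 1) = [2, 0, 10, 7, 3, 5, 15, 17, 16, 1, 6, 4, 12, 13, 14, 8, 11, 9]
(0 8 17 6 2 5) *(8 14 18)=(0 14 18 8 17 6 2 5)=[14, 1, 5, 3, 4, 0, 2, 7, 17, 9, 10, 11, 12, 13, 18, 15, 16, 6, 8]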